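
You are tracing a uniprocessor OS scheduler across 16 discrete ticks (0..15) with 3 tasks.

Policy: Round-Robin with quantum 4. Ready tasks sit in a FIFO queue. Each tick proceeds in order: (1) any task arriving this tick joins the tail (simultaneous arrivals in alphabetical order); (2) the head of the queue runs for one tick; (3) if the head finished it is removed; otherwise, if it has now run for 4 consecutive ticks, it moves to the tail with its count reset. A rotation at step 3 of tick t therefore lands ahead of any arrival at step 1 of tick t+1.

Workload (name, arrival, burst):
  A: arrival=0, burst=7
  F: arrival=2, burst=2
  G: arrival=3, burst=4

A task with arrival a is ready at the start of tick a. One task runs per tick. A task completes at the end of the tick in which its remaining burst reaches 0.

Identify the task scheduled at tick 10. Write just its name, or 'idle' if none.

t=0: queue=[A] q_used=0 → run A
t=1: queue=[A] q_used=1 → run A
t=2: queue=[A,F] q_used=2 → run A
t=3: queue=[A,F,G] q_used=3 → run A
t=4: queue=[F,G,A] q_used=0 → run F
t=5: queue=[F,G,A] q_used=1 → run F
t=6: queue=[G,A] q_used=0 → run G
t=7: queue=[G,A] q_used=1 → run G
t=8: queue=[G,A] q_used=2 → run G
t=9: queue=[G,A] q_used=3 → run G
t=10: queue=[A] q_used=0 → run A
t=11: queue=[A] q_used=1 → run A
t=12: queue=[A] q_used=2 → run A
t=13: (idle)
t=14: (idle)
t=15: (idle)

running at tick 10 = A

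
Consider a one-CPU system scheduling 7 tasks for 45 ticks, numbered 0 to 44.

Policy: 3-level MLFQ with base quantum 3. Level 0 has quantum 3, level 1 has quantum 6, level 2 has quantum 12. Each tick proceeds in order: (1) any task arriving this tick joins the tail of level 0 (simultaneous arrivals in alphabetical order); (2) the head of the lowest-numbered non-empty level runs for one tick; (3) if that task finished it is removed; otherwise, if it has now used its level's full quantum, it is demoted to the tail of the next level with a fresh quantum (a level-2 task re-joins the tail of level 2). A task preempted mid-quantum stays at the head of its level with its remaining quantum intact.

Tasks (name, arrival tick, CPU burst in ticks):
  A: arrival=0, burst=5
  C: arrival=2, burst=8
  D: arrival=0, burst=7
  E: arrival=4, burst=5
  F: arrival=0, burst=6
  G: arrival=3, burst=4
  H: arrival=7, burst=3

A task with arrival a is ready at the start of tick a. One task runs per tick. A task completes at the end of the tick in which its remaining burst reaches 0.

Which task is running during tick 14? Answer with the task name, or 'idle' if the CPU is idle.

running at tick 14 = G

t=0: L0/L1/L2 = ADF/-/- → run A
t=1: L0/L1/L2 = ADF/-/- → run A
t=2: L0/L1/L2 = ADFC/-/- → run A
t=3: L0/L1/L2 = DFCG/A/- → run D
t=4: L0/L1/L2 = DFCGE/A/- → run D
t=5: L0/L1/L2 = DFCGE/A/- → run D
t=6: L0/L1/L2 = FCGE/AD/- → run F
t=7: L0/L1/L2 = FCGEH/AD/- → run F
t=8: L0/L1/L2 = FCGEH/AD/- → run F
t=9: L0/L1/L2 = CGEH/ADF/- → run C
t=10: L0/L1/L2 = CGEH/ADF/- → run C
t=11: L0/L1/L2 = CGEH/ADF/- → run C
t=12: L0/L1/L2 = GEH/ADFC/- → run G
t=13: L0/L1/L2 = GEH/ADFC/- → run G
t=14: L0/L1/L2 = GEH/ADFC/- → run G
t=15: L0/L1/L2 = EH/ADFCG/- → run E
t=16: L0/L1/L2 = EH/ADFCG/- → run E
t=17: L0/L1/L2 = EH/ADFCG/- → run E
t=18: L0/L1/L2 = H/ADFCGE/- → run H
t=19: L0/L1/L2 = H/ADFCGE/- → run H
t=20: L0/L1/L2 = H/ADFCGE/- → run H
t=21: L0/L1/L2 = -/ADFCGE/- → run A
t=22: L0/L1/L2 = -/ADFCGE/- → run A
t=23: L0/L1/L2 = -/DFCGE/- → run D
t=24: L0/L1/L2 = -/DFCGE/- → run D
t=25: L0/L1/L2 = -/DFCGE/- → run D
t=26: L0/L1/L2 = -/DFCGE/- → run D
t=27: L0/L1/L2 = -/FCGE/- → run F
t=28: L0/L1/L2 = -/FCGE/- → run F
t=29: L0/L1/L2 = -/FCGE/- → run F
t=30: L0/L1/L2 = -/CGE/- → run C
t=31: L0/L1/L2 = -/CGE/- → run C
t=32: L0/L1/L2 = -/CGE/- → run C
t=33: L0/L1/L2 = -/CGE/- → run C
t=34: L0/L1/L2 = -/CGE/- → run C
t=35: L0/L1/L2 = -/GE/- → run G
t=36: L0/L1/L2 = -/E/- → run E
t=37: L0/L1/L2 = -/E/- → run E
t=38: (idle)
t=39: (idle)
t=40: (idle)
t=41: (idle)
t=42: (idle)
t=43: (idle)
t=44: (idle)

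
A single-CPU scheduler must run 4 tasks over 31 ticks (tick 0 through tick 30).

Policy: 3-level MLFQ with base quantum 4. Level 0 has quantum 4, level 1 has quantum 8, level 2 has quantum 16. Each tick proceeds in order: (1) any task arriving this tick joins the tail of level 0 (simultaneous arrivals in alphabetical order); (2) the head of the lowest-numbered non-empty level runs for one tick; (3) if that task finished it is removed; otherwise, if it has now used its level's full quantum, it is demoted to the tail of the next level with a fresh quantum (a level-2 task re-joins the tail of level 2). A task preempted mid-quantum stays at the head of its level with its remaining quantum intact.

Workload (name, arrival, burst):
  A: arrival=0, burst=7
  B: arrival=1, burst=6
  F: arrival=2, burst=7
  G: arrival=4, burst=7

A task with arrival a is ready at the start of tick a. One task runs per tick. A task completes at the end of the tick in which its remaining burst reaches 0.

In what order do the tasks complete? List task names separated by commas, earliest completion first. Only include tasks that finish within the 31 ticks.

completion order = A, B, F, G

t=0: L0/L1/L2 = A/-/- → run A
t=1: L0/L1/L2 = AB/-/- → run A
t=2: L0/L1/L2 = ABF/-/- → run A
t=3: L0/L1/L2 = ABF/-/- → run A
t=4: L0/L1/L2 = BFG/A/- → run B
t=5: L0/L1/L2 = BFG/A/- → run B
t=6: L0/L1/L2 = BFG/A/- → run B
t=7: L0/L1/L2 = BFG/A/- → run B
t=8: L0/L1/L2 = FG/AB/- → run F
t=9: L0/L1/L2 = FG/AB/- → run F
t=10: L0/L1/L2 = FG/AB/- → run F
t=11: L0/L1/L2 = FG/AB/- → run F
t=12: L0/L1/L2 = G/ABF/- → run G
t=13: L0/L1/L2 = G/ABF/- → run G
t=14: L0/L1/L2 = G/ABF/- → run G
t=15: L0/L1/L2 = G/ABF/- → run G
t=16: L0/L1/L2 = -/ABFG/- → run A
t=17: L0/L1/L2 = -/ABFG/- → run A
t=18: L0/L1/L2 = -/ABFG/- → run A
t=19: L0/L1/L2 = -/BFG/- → run B
t=20: L0/L1/L2 = -/BFG/- → run B
t=21: L0/L1/L2 = -/FG/- → run F
t=22: L0/L1/L2 = -/FG/- → run F
t=23: L0/L1/L2 = -/FG/- → run F
t=24: L0/L1/L2 = -/G/- → run G
t=25: L0/L1/L2 = -/G/- → run G
t=26: L0/L1/L2 = -/G/- → run G
t=27: (idle)
t=28: (idle)
t=29: (idle)
t=30: (idle)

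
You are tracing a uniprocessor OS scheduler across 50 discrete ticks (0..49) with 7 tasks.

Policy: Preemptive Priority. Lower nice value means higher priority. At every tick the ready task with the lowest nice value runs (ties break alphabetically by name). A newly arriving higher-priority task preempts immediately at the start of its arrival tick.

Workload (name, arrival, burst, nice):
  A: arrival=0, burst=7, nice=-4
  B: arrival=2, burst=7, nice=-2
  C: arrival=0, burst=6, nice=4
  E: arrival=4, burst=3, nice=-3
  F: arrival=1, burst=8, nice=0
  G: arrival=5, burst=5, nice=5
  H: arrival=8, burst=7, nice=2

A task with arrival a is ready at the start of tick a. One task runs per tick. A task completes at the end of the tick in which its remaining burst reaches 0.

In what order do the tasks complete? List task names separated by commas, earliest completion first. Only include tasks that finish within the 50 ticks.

completion order = A, E, B, F, H, C, G

t=0: ready={A,C} → run A
t=1: ready={A,C,F} → run A
t=2: ready={A,B,C,F} → run A
t=3: ready={A,B,C,F} → run A
t=4: ready={A,B,C,E,F} → run A
t=5: ready={A,B,C,E,F,G} → run A
t=6: ready={A,B,C,E,F,G} → run A
t=7: ready={B,C,E,F,G} → run E
t=8: ready={B,C,E,F,G,H} → run E
t=9: ready={B,C,E,F,G,H} → run E
t=10: ready={B,C,F,G,H} → run B
t=11: ready={B,C,F,G,H} → run B
t=12: ready={B,C,F,G,H} → run B
t=13: ready={B,C,F,G,H} → run B
t=14: ready={B,C,F,G,H} → run B
t=15: ready={B,C,F,G,H} → run B
t=16: ready={B,C,F,G,H} → run B
t=17: ready={C,F,G,H} → run F
t=18: ready={C,F,G,H} → run F
t=19: ready={C,F,G,H} → run F
t=20: ready={C,F,G,H} → run F
t=21: ready={C,F,G,H} → run F
t=22: ready={C,F,G,H} → run F
t=23: ready={C,F,G,H} → run F
t=24: ready={C,F,G,H} → run F
t=25: ready={C,G,H} → run H
t=26: ready={C,G,H} → run H
t=27: ready={C,G,H} → run H
t=28: ready={C,G,H} → run H
t=29: ready={C,G,H} → run H
t=30: ready={C,G,H} → run H
t=31: ready={C,G,H} → run H
t=32: ready={C,G} → run C
t=33: ready={C,G} → run C
t=34: ready={C,G} → run C
t=35: ready={C,G} → run C
t=36: ready={C,G} → run C
t=37: ready={C,G} → run C
t=38: ready={G} → run G
t=39: ready={G} → run G
t=40: ready={G} → run G
t=41: ready={G} → run G
t=42: ready={G} → run G
t=43: (idle)
t=44: (idle)
t=45: (idle)
t=46: (idle)
t=47: (idle)
t=48: (idle)
t=49: (idle)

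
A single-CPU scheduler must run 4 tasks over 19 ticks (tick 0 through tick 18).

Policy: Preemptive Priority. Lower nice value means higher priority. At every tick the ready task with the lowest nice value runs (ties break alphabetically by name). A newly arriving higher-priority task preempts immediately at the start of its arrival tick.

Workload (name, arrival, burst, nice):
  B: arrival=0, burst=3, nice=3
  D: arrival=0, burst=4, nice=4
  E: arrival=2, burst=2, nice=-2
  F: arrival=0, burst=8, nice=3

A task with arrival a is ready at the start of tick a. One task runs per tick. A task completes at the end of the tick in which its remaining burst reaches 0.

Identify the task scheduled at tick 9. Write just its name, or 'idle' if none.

running at tick 9 = F

t=0: ready={B,D,F} → run B
t=1: ready={B,D,F} → run B
t=2: ready={B,D,E,F} → run E
t=3: ready={B,D,E,F} → run E
t=4: ready={B,D,F} → run B
t=5: ready={D,F} → run F
t=6: ready={D,F} → run F
t=7: ready={D,F} → run F
t=8: ready={D,F} → run F
t=9: ready={D,F} → run F
t=10: ready={D,F} → run F
t=11: ready={D,F} → run F
t=12: ready={D,F} → run F
t=13: ready={D} → run D
t=14: ready={D} → run D
t=15: ready={D} → run D
t=16: ready={D} → run D
t=17: (idle)
t=18: (idle)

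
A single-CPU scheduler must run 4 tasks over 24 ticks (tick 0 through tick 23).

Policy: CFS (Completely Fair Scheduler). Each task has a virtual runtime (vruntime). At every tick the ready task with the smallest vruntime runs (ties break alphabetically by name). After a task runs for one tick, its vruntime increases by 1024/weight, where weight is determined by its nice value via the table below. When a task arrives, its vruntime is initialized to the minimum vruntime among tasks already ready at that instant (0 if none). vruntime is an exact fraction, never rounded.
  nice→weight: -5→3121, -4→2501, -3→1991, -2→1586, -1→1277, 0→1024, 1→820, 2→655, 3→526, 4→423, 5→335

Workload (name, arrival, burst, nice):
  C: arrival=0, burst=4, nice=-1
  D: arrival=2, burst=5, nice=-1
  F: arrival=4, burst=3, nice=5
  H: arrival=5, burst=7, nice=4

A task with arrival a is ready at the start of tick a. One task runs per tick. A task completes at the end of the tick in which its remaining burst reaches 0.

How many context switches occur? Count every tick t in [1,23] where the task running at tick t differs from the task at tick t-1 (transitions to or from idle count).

t=0: vr[C=0] → run C
t=1: vr[C=1024/1277] → run C
t=2: vr[C=2048/1277 D=2048/1277] → run C
t=3: vr[C=3072/1277 D=2048/1277] → run D
t=4: vr[C=3072/1277 D=3072/1277 F=3072/1277] → run C
t=5: vr[D=3072/1277 F=3072/1277 H=3072/1277] → run D
t=6: vr[D=4096/1277 F=3072/1277 H=3072/1277] → run F
t=7: vr[D=4096/1277 F=2336768/427795 H=3072/1277] → run H
t=8: vr[D=4096/1277 F=2336768/427795 H=2607104/540171] → run D
t=9: vr[D=5120/1277 F=2336768/427795 H=2607104/540171] → run D
t=10: vr[D=6144/1277 F=2336768/427795 H=2607104/540171] → run D
t=11: vr[F=2336768/427795 H=2607104/540171] → run H
t=12: vr[F=2336768/427795 H=3914752/540171] → run F
t=13: vr[F=3644416/427795 H=3914752/540171] → run H
t=14: vr[F=3644416/427795 H=1740800/180057] → run F
t=15: vr[H=1740800/180057] → run H
t=16: vr[H=6530048/540171] → run H
t=17: vr[H=7837696/540171] → run H
t=18: vr[H=3048448/180057] → run H
t=19: (idle)
t=20: (idle)
t=21: (idle)
t=22: (idle)
t=23: (idle)

context switches = 12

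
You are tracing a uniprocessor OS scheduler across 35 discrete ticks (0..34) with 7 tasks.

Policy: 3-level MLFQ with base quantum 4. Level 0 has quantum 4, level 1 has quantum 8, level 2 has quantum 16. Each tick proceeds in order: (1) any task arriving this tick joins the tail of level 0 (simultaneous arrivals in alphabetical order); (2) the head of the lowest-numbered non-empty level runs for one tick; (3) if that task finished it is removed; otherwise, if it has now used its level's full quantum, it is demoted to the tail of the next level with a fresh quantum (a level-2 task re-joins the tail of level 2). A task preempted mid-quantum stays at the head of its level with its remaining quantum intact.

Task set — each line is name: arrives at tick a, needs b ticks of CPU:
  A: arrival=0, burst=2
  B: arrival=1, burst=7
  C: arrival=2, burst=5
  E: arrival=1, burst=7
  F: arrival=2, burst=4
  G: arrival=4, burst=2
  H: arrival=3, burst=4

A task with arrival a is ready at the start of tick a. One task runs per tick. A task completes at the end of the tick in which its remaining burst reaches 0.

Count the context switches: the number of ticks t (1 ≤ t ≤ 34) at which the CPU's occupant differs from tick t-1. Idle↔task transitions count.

t=0: L0/L1/L2 = A/-/- → run A
t=1: L0/L1/L2 = ABE/-/- → run A
t=2: L0/L1/L2 = BECF/-/- → run B
t=3: L0/L1/L2 = BECFH/-/- → run B
t=4: L0/L1/L2 = BECFHG/-/- → run B
t=5: L0/L1/L2 = BECFHG/-/- → run B
t=6: L0/L1/L2 = ECFHG/B/- → run E
t=7: L0/L1/L2 = ECFHG/B/- → run E
t=8: L0/L1/L2 = ECFHG/B/- → run E
t=9: L0/L1/L2 = ECFHG/B/- → run E
t=10: L0/L1/L2 = CFHG/BE/- → run C
t=11: L0/L1/L2 = CFHG/BE/- → run C
t=12: L0/L1/L2 = CFHG/BE/- → run C
t=13: L0/L1/L2 = CFHG/BE/- → run C
t=14: L0/L1/L2 = FHG/BEC/- → run F
t=15: L0/L1/L2 = FHG/BEC/- → run F
t=16: L0/L1/L2 = FHG/BEC/- → run F
t=17: L0/L1/L2 = FHG/BEC/- → run F
t=18: L0/L1/L2 = HG/BEC/- → run H
t=19: L0/L1/L2 = HG/BEC/- → run H
t=20: L0/L1/L2 = HG/BEC/- → run H
t=21: L0/L1/L2 = HG/BEC/- → run H
t=22: L0/L1/L2 = G/BEC/- → run G
t=23: L0/L1/L2 = G/BEC/- → run G
t=24: L0/L1/L2 = -/BEC/- → run B
t=25: L0/L1/L2 = -/BEC/- → run B
t=26: L0/L1/L2 = -/BEC/- → run B
t=27: L0/L1/L2 = -/EC/- → run E
t=28: L0/L1/L2 = -/EC/- → run E
t=29: L0/L1/L2 = -/EC/- → run E
t=30: L0/L1/L2 = -/C/- → run C
t=31: (idle)
t=32: (idle)
t=33: (idle)
t=34: (idle)

context switches = 10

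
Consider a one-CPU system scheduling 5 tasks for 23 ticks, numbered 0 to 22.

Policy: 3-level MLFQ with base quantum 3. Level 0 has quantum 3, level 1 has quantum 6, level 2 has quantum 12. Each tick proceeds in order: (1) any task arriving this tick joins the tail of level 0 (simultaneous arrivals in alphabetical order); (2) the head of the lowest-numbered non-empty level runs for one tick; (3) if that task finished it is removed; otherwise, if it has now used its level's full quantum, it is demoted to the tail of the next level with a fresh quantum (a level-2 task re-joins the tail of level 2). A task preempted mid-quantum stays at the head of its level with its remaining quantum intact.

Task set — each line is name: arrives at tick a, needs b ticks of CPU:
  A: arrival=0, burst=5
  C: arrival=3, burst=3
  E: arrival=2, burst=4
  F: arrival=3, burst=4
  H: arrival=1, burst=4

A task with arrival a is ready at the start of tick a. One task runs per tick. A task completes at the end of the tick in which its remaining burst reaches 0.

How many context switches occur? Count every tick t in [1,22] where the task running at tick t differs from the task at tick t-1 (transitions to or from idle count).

context switches = 9

t=0: L0/L1/L2 = A/-/- → run A
t=1: L0/L1/L2 = AH/-/- → run A
t=2: L0/L1/L2 = AHE/-/- → run A
t=3: L0/L1/L2 = HECF/A/- → run H
t=4: L0/L1/L2 = HECF/A/- → run H
t=5: L0/L1/L2 = HECF/A/- → run H
t=6: L0/L1/L2 = ECF/AH/- → run E
t=7: L0/L1/L2 = ECF/AH/- → run E
t=8: L0/L1/L2 = ECF/AH/- → run E
t=9: L0/L1/L2 = CF/AHE/- → run C
t=10: L0/L1/L2 = CF/AHE/- → run C
t=11: L0/L1/L2 = CF/AHE/- → run C
t=12: L0/L1/L2 = F/AHE/- → run F
t=13: L0/L1/L2 = F/AHE/- → run F
t=14: L0/L1/L2 = F/AHE/- → run F
t=15: L0/L1/L2 = -/AHEF/- → run A
t=16: L0/L1/L2 = -/AHEF/- → run A
t=17: L0/L1/L2 = -/HEF/- → run H
t=18: L0/L1/L2 = -/EF/- → run E
t=19: L0/L1/L2 = -/F/- → run F
t=20: (idle)
t=21: (idle)
t=22: (idle)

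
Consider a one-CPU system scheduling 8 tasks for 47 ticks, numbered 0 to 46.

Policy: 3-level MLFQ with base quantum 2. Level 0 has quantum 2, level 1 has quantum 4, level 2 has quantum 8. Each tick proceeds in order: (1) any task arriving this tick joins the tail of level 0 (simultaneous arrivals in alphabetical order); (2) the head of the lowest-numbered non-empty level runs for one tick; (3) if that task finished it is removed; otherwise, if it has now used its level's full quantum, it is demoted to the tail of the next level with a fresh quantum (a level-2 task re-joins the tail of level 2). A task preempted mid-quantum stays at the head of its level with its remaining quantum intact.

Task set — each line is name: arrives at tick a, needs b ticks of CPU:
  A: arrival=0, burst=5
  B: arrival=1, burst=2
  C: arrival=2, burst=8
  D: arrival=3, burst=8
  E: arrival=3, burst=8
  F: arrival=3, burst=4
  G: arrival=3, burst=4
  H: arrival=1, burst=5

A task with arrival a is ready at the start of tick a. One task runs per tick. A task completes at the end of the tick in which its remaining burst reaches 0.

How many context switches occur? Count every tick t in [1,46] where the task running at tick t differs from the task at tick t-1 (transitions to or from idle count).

context switches = 18

t=0: L0/L1/L2 = A/-/- → run A
t=1: L0/L1/L2 = ABH/-/- → run A
t=2: L0/L1/L2 = BHC/A/- → run B
t=3: L0/L1/L2 = BHCDEFG/A/- → run B
t=4: L0/L1/L2 = HCDEFG/A/- → run H
t=5: L0/L1/L2 = HCDEFG/A/- → run H
t=6: L0/L1/L2 = CDEFG/AH/- → run C
t=7: L0/L1/L2 = CDEFG/AH/- → run C
t=8: L0/L1/L2 = DEFG/AHC/- → run D
t=9: L0/L1/L2 = DEFG/AHC/- → run D
t=10: L0/L1/L2 = EFG/AHCD/- → run E
t=11: L0/L1/L2 = EFG/AHCD/- → run E
t=12: L0/L1/L2 = FG/AHCDE/- → run F
t=13: L0/L1/L2 = FG/AHCDE/- → run F
t=14: L0/L1/L2 = G/AHCDEF/- → run G
t=15: L0/L1/L2 = G/AHCDEF/- → run G
t=16: L0/L1/L2 = -/AHCDEFG/- → run A
t=17: L0/L1/L2 = -/AHCDEFG/- → run A
t=18: L0/L1/L2 = -/AHCDEFG/- → run A
t=19: L0/L1/L2 = -/HCDEFG/- → run H
t=20: L0/L1/L2 = -/HCDEFG/- → run H
t=21: L0/L1/L2 = -/HCDEFG/- → run H
t=22: L0/L1/L2 = -/CDEFG/- → run C
t=23: L0/L1/L2 = -/CDEFG/- → run C
t=24: L0/L1/L2 = -/CDEFG/- → run C
t=25: L0/L1/L2 = -/CDEFG/- → run C
t=26: L0/L1/L2 = -/DEFG/C → run D
t=27: L0/L1/L2 = -/DEFG/C → run D
t=28: L0/L1/L2 = -/DEFG/C → run D
t=29: L0/L1/L2 = -/DEFG/C → run D
t=30: L0/L1/L2 = -/EFG/CD → run E
t=31: L0/L1/L2 = -/EFG/CD → run E
t=32: L0/L1/L2 = -/EFG/CD → run E
t=33: L0/L1/L2 = -/EFG/CD → run E
t=34: L0/L1/L2 = -/FG/CDE → run F
t=35: L0/L1/L2 = -/FG/CDE → run F
t=36: L0/L1/L2 = -/G/CDE → run G
t=37: L0/L1/L2 = -/G/CDE → run G
t=38: L0/L1/L2 = -/-/CDE → run C
t=39: L0/L1/L2 = -/-/CDE → run C
t=40: L0/L1/L2 = -/-/DE → run D
t=41: L0/L1/L2 = -/-/DE → run D
t=42: L0/L1/L2 = -/-/E → run E
t=43: L0/L1/L2 = -/-/E → run E
t=44: (idle)
t=45: (idle)
t=46: (idle)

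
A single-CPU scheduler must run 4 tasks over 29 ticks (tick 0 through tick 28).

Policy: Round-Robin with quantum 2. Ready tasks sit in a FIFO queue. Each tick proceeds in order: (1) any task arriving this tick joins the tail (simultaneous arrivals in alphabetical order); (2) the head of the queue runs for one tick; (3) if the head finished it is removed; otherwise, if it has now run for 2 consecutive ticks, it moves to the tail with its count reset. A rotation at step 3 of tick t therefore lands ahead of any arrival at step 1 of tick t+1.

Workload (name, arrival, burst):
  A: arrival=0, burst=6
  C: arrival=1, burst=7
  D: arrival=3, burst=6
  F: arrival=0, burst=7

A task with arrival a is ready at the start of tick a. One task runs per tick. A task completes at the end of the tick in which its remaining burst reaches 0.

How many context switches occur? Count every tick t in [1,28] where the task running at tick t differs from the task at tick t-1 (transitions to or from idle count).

context switches = 14

t=0: queue=[A,F] q_used=0 → run A
t=1: queue=[A,F,C] q_used=1 → run A
t=2: queue=[F,C,A] q_used=0 → run F
t=3: queue=[F,C,A,D] q_used=1 → run F
t=4: queue=[C,A,D,F] q_used=0 → run C
t=5: queue=[C,A,D,F] q_used=1 → run C
t=6: queue=[A,D,F,C] q_used=0 → run A
t=7: queue=[A,D,F,C] q_used=1 → run A
t=8: queue=[D,F,C,A] q_used=0 → run D
t=9: queue=[D,F,C,A] q_used=1 → run D
t=10: queue=[F,C,A,D] q_used=0 → run F
t=11: queue=[F,C,A,D] q_used=1 → run F
t=12: queue=[C,A,D,F] q_used=0 → run C
t=13: queue=[C,A,D,F] q_used=1 → run C
t=14: queue=[A,D,F,C] q_used=0 → run A
t=15: queue=[A,D,F,C] q_used=1 → run A
t=16: queue=[D,F,C] q_used=0 → run D
t=17: queue=[D,F,C] q_used=1 → run D
t=18: queue=[F,C,D] q_used=0 → run F
t=19: queue=[F,C,D] q_used=1 → run F
t=20: queue=[C,D,F] q_used=0 → run C
t=21: queue=[C,D,F] q_used=1 → run C
t=22: queue=[D,F,C] q_used=0 → run D
t=23: queue=[D,F,C] q_used=1 → run D
t=24: queue=[F,C] q_used=0 → run F
t=25: queue=[C] q_used=0 → run C
t=26: (idle)
t=27: (idle)
t=28: (idle)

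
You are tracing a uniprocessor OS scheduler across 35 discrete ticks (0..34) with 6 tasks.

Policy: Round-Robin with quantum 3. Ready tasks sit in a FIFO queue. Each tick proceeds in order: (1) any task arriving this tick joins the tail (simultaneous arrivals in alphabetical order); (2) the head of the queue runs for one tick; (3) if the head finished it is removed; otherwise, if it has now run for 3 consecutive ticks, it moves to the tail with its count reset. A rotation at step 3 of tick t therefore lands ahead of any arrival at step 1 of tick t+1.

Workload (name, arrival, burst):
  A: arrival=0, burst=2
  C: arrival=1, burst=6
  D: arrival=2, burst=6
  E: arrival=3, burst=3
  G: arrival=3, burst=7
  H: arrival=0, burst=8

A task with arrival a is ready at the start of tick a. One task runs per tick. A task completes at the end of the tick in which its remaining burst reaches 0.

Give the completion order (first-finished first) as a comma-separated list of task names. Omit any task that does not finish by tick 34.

completion order = A, E, C, D, H, G

t=0: queue=[A,H] q_used=0 → run A
t=1: queue=[A,H,C] q_used=1 → run A
t=2: queue=[H,C,D] q_used=0 → run H
t=3: queue=[H,C,D,E,G] q_used=1 → run H
t=4: queue=[H,C,D,E,G] q_used=2 → run H
t=5: queue=[C,D,E,G,H] q_used=0 → run C
t=6: queue=[C,D,E,G,H] q_used=1 → run C
t=7: queue=[C,D,E,G,H] q_used=2 → run C
t=8: queue=[D,E,G,H,C] q_used=0 → run D
t=9: queue=[D,E,G,H,C] q_used=1 → run D
t=10: queue=[D,E,G,H,C] q_used=2 → run D
t=11: queue=[E,G,H,C,D] q_used=0 → run E
t=12: queue=[E,G,H,C,D] q_used=1 → run E
t=13: queue=[E,G,H,C,D] q_used=2 → run E
t=14: queue=[G,H,C,D] q_used=0 → run G
t=15: queue=[G,H,C,D] q_used=1 → run G
t=16: queue=[G,H,C,D] q_used=2 → run G
t=17: queue=[H,C,D,G] q_used=0 → run H
t=18: queue=[H,C,D,G] q_used=1 → run H
t=19: queue=[H,C,D,G] q_used=2 → run H
t=20: queue=[C,D,G,H] q_used=0 → run C
t=21: queue=[C,D,G,H] q_used=1 → run C
t=22: queue=[C,D,G,H] q_used=2 → run C
t=23: queue=[D,G,H] q_used=0 → run D
t=24: queue=[D,G,H] q_used=1 → run D
t=25: queue=[D,G,H] q_used=2 → run D
t=26: queue=[G,H] q_used=0 → run G
t=27: queue=[G,H] q_used=1 → run G
t=28: queue=[G,H] q_used=2 → run G
t=29: queue=[H,G] q_used=0 → run H
t=30: queue=[H,G] q_used=1 → run H
t=31: queue=[G] q_used=0 → run G
t=32: (idle)
t=33: (idle)
t=34: (idle)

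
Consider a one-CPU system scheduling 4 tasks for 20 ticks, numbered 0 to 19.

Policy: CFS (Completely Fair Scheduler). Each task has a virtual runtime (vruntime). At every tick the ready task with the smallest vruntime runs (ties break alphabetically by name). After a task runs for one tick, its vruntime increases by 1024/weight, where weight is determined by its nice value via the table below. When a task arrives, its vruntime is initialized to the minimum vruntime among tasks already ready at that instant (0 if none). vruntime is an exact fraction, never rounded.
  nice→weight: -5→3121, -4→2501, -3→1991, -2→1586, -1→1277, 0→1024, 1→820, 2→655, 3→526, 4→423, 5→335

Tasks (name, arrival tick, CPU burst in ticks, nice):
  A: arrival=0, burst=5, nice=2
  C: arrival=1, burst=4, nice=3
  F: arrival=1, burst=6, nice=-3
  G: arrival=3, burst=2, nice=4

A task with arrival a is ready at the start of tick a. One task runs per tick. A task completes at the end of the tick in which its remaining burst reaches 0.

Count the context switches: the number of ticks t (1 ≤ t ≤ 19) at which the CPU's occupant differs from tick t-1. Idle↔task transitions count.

t=0: vr[A=0] → run A
t=1: vr[A=1024/655 C=1024/655 F=1024/655] → run A
t=2: vr[A=2048/655 C=1024/655 F=1024/655] → run C
t=3: vr[A=2048/655 C=604672/172265 F=1024/655 G=1024/655] → run F
t=4: vr[A=2048/655 C=604672/172265 F=2709504/1304105 G=1024/655] → run G
t=5: vr[A=2048/655 C=604672/172265 F=2709504/1304105 G=1103872/277065] → run F
t=6: vr[A=2048/655 C=604672/172265 F=3380224/1304105 G=1103872/277065] → run F
t=7: vr[A=2048/655 C=604672/172265 F=4050944/1304105 G=1103872/277065] → run F
t=8: vr[A=2048/655 C=604672/172265 F=4721664/1304105 G=1103872/277065] → run A
t=9: vr[A=3072/655 C=604672/172265 F=4721664/1304105 G=1103872/277065] → run C
t=10: vr[A=3072/655 C=940032/172265 F=4721664/1304105 G=1103872/277065] → run F
t=11: vr[A=3072/655 C=940032/172265 F=5392384/1304105 G=1103872/277065] → run G
t=12: vr[A=3072/655 C=940032/172265 F=5392384/1304105] → run F
t=13: vr[A=3072/655 C=940032/172265] → run A
t=14: vr[A=4096/655 C=940032/172265] → run C
t=15: vr[A=4096/655 C=1275392/172265] → run A
t=16: vr[C=1275392/172265] → run C
t=17: (idle)
t=18: (idle)
t=19: (idle)

context switches = 14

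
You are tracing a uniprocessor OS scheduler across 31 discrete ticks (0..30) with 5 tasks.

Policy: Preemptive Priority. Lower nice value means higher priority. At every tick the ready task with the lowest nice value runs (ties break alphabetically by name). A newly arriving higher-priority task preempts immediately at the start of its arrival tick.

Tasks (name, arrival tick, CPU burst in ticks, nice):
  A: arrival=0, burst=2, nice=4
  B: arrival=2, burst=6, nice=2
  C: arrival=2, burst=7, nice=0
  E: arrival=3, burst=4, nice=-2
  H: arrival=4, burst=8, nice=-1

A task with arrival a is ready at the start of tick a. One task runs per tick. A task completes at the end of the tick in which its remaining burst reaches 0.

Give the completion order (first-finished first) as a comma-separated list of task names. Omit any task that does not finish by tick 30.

completion order = A, E, H, C, B

t=0: ready={A} → run A
t=1: ready={A} → run A
t=2: ready={B,C} → run C
t=3: ready={B,C,E} → run E
t=4: ready={B,C,E,H} → run E
t=5: ready={B,C,E,H} → run E
t=6: ready={B,C,E,H} → run E
t=7: ready={B,C,H} → run H
t=8: ready={B,C,H} → run H
t=9: ready={B,C,H} → run H
t=10: ready={B,C,H} → run H
t=11: ready={B,C,H} → run H
t=12: ready={B,C,H} → run H
t=13: ready={B,C,H} → run H
t=14: ready={B,C,H} → run H
t=15: ready={B,C} → run C
t=16: ready={B,C} → run C
t=17: ready={B,C} → run C
t=18: ready={B,C} → run C
t=19: ready={B,C} → run C
t=20: ready={B,C} → run C
t=21: ready={B} → run B
t=22: ready={B} → run B
t=23: ready={B} → run B
t=24: ready={B} → run B
t=25: ready={B} → run B
t=26: ready={B} → run B
t=27: (idle)
t=28: (idle)
t=29: (idle)
t=30: (idle)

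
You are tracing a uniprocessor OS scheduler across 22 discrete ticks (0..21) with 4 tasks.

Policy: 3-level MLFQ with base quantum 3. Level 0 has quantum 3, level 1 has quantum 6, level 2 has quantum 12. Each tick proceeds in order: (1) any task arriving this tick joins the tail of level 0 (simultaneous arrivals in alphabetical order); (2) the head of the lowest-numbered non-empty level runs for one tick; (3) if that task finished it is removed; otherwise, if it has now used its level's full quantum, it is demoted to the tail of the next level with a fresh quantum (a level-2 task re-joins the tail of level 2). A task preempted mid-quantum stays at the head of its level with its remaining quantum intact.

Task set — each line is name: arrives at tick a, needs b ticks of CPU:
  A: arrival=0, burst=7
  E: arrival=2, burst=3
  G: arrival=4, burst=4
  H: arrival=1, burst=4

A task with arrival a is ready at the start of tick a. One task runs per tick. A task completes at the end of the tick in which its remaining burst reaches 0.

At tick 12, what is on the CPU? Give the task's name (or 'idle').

running at tick 12 = A

t=0: L0/L1/L2 = A/-/- → run A
t=1: L0/L1/L2 = AH/-/- → run A
t=2: L0/L1/L2 = AHE/-/- → run A
t=3: L0/L1/L2 = HE/A/- → run H
t=4: L0/L1/L2 = HEG/A/- → run H
t=5: L0/L1/L2 = HEG/A/- → run H
t=6: L0/L1/L2 = EG/AH/- → run E
t=7: L0/L1/L2 = EG/AH/- → run E
t=8: L0/L1/L2 = EG/AH/- → run E
t=9: L0/L1/L2 = G/AH/- → run G
t=10: L0/L1/L2 = G/AH/- → run G
t=11: L0/L1/L2 = G/AH/- → run G
t=12: L0/L1/L2 = -/AHG/- → run A
t=13: L0/L1/L2 = -/AHG/- → run A
t=14: L0/L1/L2 = -/AHG/- → run A
t=15: L0/L1/L2 = -/AHG/- → run A
t=16: L0/L1/L2 = -/HG/- → run H
t=17: L0/L1/L2 = -/G/- → run G
t=18: (idle)
t=19: (idle)
t=20: (idle)
t=21: (idle)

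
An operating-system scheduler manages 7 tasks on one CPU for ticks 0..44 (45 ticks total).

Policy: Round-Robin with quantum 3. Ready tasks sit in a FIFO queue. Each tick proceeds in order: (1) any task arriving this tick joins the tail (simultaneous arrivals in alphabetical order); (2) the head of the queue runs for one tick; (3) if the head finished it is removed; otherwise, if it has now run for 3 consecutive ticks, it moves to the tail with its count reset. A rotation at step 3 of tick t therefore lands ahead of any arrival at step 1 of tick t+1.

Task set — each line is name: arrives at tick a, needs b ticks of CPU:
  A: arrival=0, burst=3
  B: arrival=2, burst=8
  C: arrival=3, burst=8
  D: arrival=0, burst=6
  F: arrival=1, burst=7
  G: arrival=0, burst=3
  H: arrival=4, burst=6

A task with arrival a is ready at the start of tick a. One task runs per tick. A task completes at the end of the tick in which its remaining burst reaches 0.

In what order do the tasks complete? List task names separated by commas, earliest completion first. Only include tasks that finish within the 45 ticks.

t=0: queue=[A,D,G] q_used=0 → run A
t=1: queue=[A,D,G,F] q_used=1 → run A
t=2: queue=[A,D,G,F,B] q_used=2 → run A
t=3: queue=[D,G,F,B,C] q_used=0 → run D
t=4: queue=[D,G,F,B,C,H] q_used=1 → run D
t=5: queue=[D,G,F,B,C,H] q_used=2 → run D
t=6: queue=[G,F,B,C,H,D] q_used=0 → run G
t=7: queue=[G,F,B,C,H,D] q_used=1 → run G
t=8: queue=[G,F,B,C,H,D] q_used=2 → run G
t=9: queue=[F,B,C,H,D] q_used=0 → run F
t=10: queue=[F,B,C,H,D] q_used=1 → run F
t=11: queue=[F,B,C,H,D] q_used=2 → run F
t=12: queue=[B,C,H,D,F] q_used=0 → run B
t=13: queue=[B,C,H,D,F] q_used=1 → run B
t=14: queue=[B,C,H,D,F] q_used=2 → run B
t=15: queue=[C,H,D,F,B] q_used=0 → run C
t=16: queue=[C,H,D,F,B] q_used=1 → run C
t=17: queue=[C,H,D,F,B] q_used=2 → run C
t=18: queue=[H,D,F,B,C] q_used=0 → run H
t=19: queue=[H,D,F,B,C] q_used=1 → run H
t=20: queue=[H,D,F,B,C] q_used=2 → run H
t=21: queue=[D,F,B,C,H] q_used=0 → run D
t=22: queue=[D,F,B,C,H] q_used=1 → run D
t=23: queue=[D,F,B,C,H] q_used=2 → run D
t=24: queue=[F,B,C,H] q_used=0 → run F
t=25: queue=[F,B,C,H] q_used=1 → run F
t=26: queue=[F,B,C,H] q_used=2 → run F
t=27: queue=[B,C,H,F] q_used=0 → run B
t=28: queue=[B,C,H,F] q_used=1 → run B
t=29: queue=[B,C,H,F] q_used=2 → run B
t=30: queue=[C,H,F,B] q_used=0 → run C
t=31: queue=[C,H,F,B] q_used=1 → run C
t=32: queue=[C,H,F,B] q_used=2 → run C
t=33: queue=[H,F,B,C] q_used=0 → run H
t=34: queue=[H,F,B,C] q_used=1 → run H
t=35: queue=[H,F,B,C] q_used=2 → run H
t=36: queue=[F,B,C] q_used=0 → run F
t=37: queue=[B,C] q_used=0 → run B
t=38: queue=[B,C] q_used=1 → run B
t=39: queue=[C] q_used=0 → run C
t=40: queue=[C] q_used=1 → run C
t=41: (idle)
t=42: (idle)
t=43: (idle)
t=44: (idle)

completion order = A, G, D, H, F, B, C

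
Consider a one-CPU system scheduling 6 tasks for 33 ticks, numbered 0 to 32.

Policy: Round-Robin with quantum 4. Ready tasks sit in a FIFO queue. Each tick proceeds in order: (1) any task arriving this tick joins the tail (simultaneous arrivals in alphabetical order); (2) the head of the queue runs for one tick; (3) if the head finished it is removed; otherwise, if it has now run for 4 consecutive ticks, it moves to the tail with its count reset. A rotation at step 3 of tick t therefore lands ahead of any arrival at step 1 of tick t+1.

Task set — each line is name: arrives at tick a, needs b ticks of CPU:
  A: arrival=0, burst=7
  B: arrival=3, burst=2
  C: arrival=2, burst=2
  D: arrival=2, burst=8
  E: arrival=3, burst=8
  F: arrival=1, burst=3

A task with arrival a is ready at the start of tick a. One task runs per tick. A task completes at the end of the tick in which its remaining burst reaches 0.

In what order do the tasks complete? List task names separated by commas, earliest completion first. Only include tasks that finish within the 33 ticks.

t=0: queue=[A] q_used=0 → run A
t=1: queue=[A,F] q_used=1 → run A
t=2: queue=[A,F,C,D] q_used=2 → run A
t=3: queue=[A,F,C,D,B,E] q_used=3 → run A
t=4: queue=[F,C,D,B,E,A] q_used=0 → run F
t=5: queue=[F,C,D,B,E,A] q_used=1 → run F
t=6: queue=[F,C,D,B,E,A] q_used=2 → run F
t=7: queue=[C,D,B,E,A] q_used=0 → run C
t=8: queue=[C,D,B,E,A] q_used=1 → run C
t=9: queue=[D,B,E,A] q_used=0 → run D
t=10: queue=[D,B,E,A] q_used=1 → run D
t=11: queue=[D,B,E,A] q_used=2 → run D
t=12: queue=[D,B,E,A] q_used=3 → run D
t=13: queue=[B,E,A,D] q_used=0 → run B
t=14: queue=[B,E,A,D] q_used=1 → run B
t=15: queue=[E,A,D] q_used=0 → run E
t=16: queue=[E,A,D] q_used=1 → run E
t=17: queue=[E,A,D] q_used=2 → run E
t=18: queue=[E,A,D] q_used=3 → run E
t=19: queue=[A,D,E] q_used=0 → run A
t=20: queue=[A,D,E] q_used=1 → run A
t=21: queue=[A,D,E] q_used=2 → run A
t=22: queue=[D,E] q_used=0 → run D
t=23: queue=[D,E] q_used=1 → run D
t=24: queue=[D,E] q_used=2 → run D
t=25: queue=[D,E] q_used=3 → run D
t=26: queue=[E] q_used=0 → run E
t=27: queue=[E] q_used=1 → run E
t=28: queue=[E] q_used=2 → run E
t=29: queue=[E] q_used=3 → run E
t=30: (idle)
t=31: (idle)
t=32: (idle)

completion order = F, C, B, A, D, E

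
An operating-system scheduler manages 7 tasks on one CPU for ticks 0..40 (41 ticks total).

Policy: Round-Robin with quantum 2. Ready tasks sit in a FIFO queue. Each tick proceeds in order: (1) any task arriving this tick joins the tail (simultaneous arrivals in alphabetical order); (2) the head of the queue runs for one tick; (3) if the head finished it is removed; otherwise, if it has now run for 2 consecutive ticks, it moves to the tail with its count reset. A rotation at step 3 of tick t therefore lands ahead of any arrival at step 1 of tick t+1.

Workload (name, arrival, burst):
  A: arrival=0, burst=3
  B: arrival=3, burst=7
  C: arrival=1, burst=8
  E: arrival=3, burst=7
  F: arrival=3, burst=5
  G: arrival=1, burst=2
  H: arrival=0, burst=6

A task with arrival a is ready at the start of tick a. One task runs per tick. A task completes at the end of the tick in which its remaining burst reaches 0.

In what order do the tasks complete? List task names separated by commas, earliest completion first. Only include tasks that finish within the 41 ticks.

completion order = G, A, H, F, C, B, E

t=0: queue=[A,H] q_used=0 → run A
t=1: queue=[A,H,C,G] q_used=1 → run A
t=2: queue=[H,C,G,A] q_used=0 → run H
t=3: queue=[H,C,G,A,B,E,F] q_used=1 → run H
t=4: queue=[C,G,A,B,E,F,H] q_used=0 → run C
t=5: queue=[C,G,A,B,E,F,H] q_used=1 → run C
t=6: queue=[G,A,B,E,F,H,C] q_used=0 → run G
t=7: queue=[G,A,B,E,F,H,C] q_used=1 → run G
t=8: queue=[A,B,E,F,H,C] q_used=0 → run A
t=9: queue=[B,E,F,H,C] q_used=0 → run B
t=10: queue=[B,E,F,H,C] q_used=1 → run B
t=11: queue=[E,F,H,C,B] q_used=0 → run E
t=12: queue=[E,F,H,C,B] q_used=1 → run E
t=13: queue=[F,H,C,B,E] q_used=0 → run F
t=14: queue=[F,H,C,B,E] q_used=1 → run F
t=15: queue=[H,C,B,E,F] q_used=0 → run H
t=16: queue=[H,C,B,E,F] q_used=1 → run H
t=17: queue=[C,B,E,F,H] q_used=0 → run C
t=18: queue=[C,B,E,F,H] q_used=1 → run C
t=19: queue=[B,E,F,H,C] q_used=0 → run B
t=20: queue=[B,E,F,H,C] q_used=1 → run B
t=21: queue=[E,F,H,C,B] q_used=0 → run E
t=22: queue=[E,F,H,C,B] q_used=1 → run E
t=23: queue=[F,H,C,B,E] q_used=0 → run F
t=24: queue=[F,H,C,B,E] q_used=1 → run F
t=25: queue=[H,C,B,E,F] q_used=0 → run H
t=26: queue=[H,C,B,E,F] q_used=1 → run H
t=27: queue=[C,B,E,F] q_used=0 → run C
t=28: queue=[C,B,E,F] q_used=1 → run C
t=29: queue=[B,E,F,C] q_used=0 → run B
t=30: queue=[B,E,F,C] q_used=1 → run B
t=31: queue=[E,F,C,B] q_used=0 → run E
t=32: queue=[E,F,C,B] q_used=1 → run E
t=33: queue=[F,C,B,E] q_used=0 → run F
t=34: queue=[C,B,E] q_used=0 → run C
t=35: queue=[C,B,E] q_used=1 → run C
t=36: queue=[B,E] q_used=0 → run B
t=37: queue=[E] q_used=0 → run E
t=38: (idle)
t=39: (idle)
t=40: (idle)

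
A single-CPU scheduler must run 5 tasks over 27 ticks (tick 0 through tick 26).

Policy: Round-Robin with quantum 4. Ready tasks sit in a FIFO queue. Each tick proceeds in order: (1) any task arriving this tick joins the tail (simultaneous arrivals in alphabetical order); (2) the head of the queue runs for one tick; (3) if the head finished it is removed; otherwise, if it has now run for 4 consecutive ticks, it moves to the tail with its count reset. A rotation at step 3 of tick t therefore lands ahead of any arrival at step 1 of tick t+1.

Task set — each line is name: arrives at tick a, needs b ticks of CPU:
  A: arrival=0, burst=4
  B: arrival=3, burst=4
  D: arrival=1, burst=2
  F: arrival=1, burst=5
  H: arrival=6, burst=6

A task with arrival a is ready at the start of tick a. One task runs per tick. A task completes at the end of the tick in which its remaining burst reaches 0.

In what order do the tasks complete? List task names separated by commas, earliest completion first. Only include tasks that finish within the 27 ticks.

completion order = A, D, B, F, H

t=0: queue=[A] q_used=0 → run A
t=1: queue=[A,D,F] q_used=1 → run A
t=2: queue=[A,D,F] q_used=2 → run A
t=3: queue=[A,D,F,B] q_used=3 → run A
t=4: queue=[D,F,B] q_used=0 → run D
t=5: queue=[D,F,B] q_used=1 → run D
t=6: queue=[F,B,H] q_used=0 → run F
t=7: queue=[F,B,H] q_used=1 → run F
t=8: queue=[F,B,H] q_used=2 → run F
t=9: queue=[F,B,H] q_used=3 → run F
t=10: queue=[B,H,F] q_used=0 → run B
t=11: queue=[B,H,F] q_used=1 → run B
t=12: queue=[B,H,F] q_used=2 → run B
t=13: queue=[B,H,F] q_used=3 → run B
t=14: queue=[H,F] q_used=0 → run H
t=15: queue=[H,F] q_used=1 → run H
t=16: queue=[H,F] q_used=2 → run H
t=17: queue=[H,F] q_used=3 → run H
t=18: queue=[F,H] q_used=0 → run F
t=19: queue=[H] q_used=0 → run H
t=20: queue=[H] q_used=1 → run H
t=21: (idle)
t=22: (idle)
t=23: (idle)
t=24: (idle)
t=25: (idle)
t=26: (idle)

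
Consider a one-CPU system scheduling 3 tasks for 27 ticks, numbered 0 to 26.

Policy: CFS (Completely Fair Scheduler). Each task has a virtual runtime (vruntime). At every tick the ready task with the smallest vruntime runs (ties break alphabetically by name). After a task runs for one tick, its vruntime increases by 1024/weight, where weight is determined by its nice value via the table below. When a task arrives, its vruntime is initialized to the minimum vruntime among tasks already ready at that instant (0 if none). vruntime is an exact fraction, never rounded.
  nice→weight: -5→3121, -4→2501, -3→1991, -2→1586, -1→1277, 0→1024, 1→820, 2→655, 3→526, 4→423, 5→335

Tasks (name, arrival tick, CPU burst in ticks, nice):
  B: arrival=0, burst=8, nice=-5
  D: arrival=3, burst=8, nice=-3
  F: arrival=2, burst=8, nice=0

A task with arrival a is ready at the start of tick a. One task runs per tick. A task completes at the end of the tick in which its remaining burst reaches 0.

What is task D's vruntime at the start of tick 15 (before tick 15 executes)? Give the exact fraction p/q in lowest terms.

t=0: vr[B=0] → run B
t=1: vr[B=1024/3121] → run B
t=2: vr[B=2048/3121 F=2048/3121] → run B
t=3: vr[B=3072/3121 D=2048/3121 F=2048/3121] → run D
t=4: vr[B=3072/3121 D=7273472/6213911 F=2048/3121] → run F
t=5: vr[B=3072/3121 D=7273472/6213911 F=5169/3121] → run B
t=6: vr[B=4096/3121 D=7273472/6213911 F=5169/3121] → run D
t=7: vr[B=4096/3121 D=10469376/6213911 F=5169/3121] → run B
t=8: vr[B=5120/3121 D=10469376/6213911 F=5169/3121] → run B
t=9: vr[B=6144/3121 D=10469376/6213911 F=5169/3121] → run F
t=10: vr[B=6144/3121 D=10469376/6213911 F=8290/3121] → run D
t=11: vr[B=6144/3121 D=13665280/6213911 F=8290/3121] → run B
t=12: vr[B=7168/3121 D=13665280/6213911 F=8290/3121] → run D
t=13: vr[B=7168/3121 D=16861184/6213911 F=8290/3121] → run B
t=14: vr[D=16861184/6213911 F=8290/3121] → run F
t=15: vr[D=16861184/6213911 F=11411/3121] → run D
t=16: vr[D=20057088/6213911 F=11411/3121] → run D
t=17: vr[D=23252992/6213911 F=11411/3121] → run F
t=18: vr[D=23252992/6213911 F=14532/3121] → run D
t=19: vr[D=26448896/6213911 F=14532/3121] → run D
t=20: vr[F=14532/3121] → run F
t=21: vr[F=17653/3121] → run F
t=22: vr[F=20774/3121] → run F
t=23: vr[F=23895/3121] → run F
t=24: (idle)
t=25: (idle)
t=26: (idle)

vruntime(D, start of tick 15) = 16861184/6213911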